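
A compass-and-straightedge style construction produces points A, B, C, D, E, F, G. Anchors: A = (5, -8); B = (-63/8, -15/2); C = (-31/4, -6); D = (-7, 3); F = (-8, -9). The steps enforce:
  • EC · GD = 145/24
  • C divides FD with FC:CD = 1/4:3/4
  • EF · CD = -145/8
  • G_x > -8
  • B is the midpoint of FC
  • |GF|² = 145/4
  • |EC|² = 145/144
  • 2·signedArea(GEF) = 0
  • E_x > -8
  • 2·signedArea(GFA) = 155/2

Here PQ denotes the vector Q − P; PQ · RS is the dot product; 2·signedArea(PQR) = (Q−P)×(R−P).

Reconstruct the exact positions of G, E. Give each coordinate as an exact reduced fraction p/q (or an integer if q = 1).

E = (-47/6, -7)
G = (-15/2, -3)

1. G_x = -15/2  [line -1·x + 13·y + 63/2 = 0 ∩ |GF|² = 145/4]
2. G_y = -3  [line -1·x + 13·y + 63/2 = 0 ∩ |GF|² = 145/4]
   → G = (-15/2, -3)
3. E_x = -47/6  [2·signedArea(GEF) = 0 ∩ EC · GD = 145/24]
4. E_y = -7  [2·signedArea(GEF) = 0 ∩ EC · GD = 145/24]
   → E = (-47/6, -7)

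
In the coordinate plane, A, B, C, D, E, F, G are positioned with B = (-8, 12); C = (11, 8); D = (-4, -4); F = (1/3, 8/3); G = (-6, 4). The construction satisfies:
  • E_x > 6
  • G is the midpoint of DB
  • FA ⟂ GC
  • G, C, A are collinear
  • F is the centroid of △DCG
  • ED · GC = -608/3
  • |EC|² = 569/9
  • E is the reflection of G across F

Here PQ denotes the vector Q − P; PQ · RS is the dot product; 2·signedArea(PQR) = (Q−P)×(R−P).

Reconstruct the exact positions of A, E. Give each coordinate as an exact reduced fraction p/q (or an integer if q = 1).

1. A_x = -271/915  [G, C, A are collinear ∩ FA ⟂ GC]
2. A_y = 4888/915  [G, C, A are collinear ∩ FA ⟂ GC]
   → A = (-271/915, 4888/915)
3. E_x = 20/3  [E is the reflection of G across F]
4. E_y = 4/3  [E is the reflection of G across F]
   → E = (20/3, 4/3)

A = (-271/915, 4888/915)
E = (20/3, 4/3)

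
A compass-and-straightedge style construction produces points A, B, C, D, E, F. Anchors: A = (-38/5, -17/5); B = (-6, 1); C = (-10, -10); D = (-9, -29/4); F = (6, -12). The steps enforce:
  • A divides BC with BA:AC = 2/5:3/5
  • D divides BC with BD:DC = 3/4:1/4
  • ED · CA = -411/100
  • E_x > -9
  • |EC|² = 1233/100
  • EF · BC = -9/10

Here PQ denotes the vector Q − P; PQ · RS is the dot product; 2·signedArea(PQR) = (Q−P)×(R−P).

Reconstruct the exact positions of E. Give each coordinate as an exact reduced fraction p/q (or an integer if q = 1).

1. E_x = -44/5  [line 4·x + 11·y + 1089/10 = 0 ∩ |EC|² = 1233/100]
2. E_y = -67/10  [line 4·x + 11·y + 1089/10 = 0 ∩ |EC|² = 1233/100]
   → E = (-44/5, -67/10)

E = (-44/5, -67/10)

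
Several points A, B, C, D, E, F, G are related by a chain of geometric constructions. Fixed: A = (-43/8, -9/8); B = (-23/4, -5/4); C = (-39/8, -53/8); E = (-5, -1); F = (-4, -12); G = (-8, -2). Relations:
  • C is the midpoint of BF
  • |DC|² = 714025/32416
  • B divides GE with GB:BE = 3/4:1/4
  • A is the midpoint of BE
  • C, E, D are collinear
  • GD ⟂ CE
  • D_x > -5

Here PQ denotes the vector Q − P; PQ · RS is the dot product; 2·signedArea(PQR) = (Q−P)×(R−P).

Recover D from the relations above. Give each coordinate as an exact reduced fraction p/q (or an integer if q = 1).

1. D_x = -5044/1013  [C, E, D are collinear ∩ GD ⟂ CE]
2. D_y = -1958/1013  [C, E, D are collinear ∩ GD ⟂ CE]
   → D = (-5044/1013, -1958/1013)

D = (-5044/1013, -1958/1013)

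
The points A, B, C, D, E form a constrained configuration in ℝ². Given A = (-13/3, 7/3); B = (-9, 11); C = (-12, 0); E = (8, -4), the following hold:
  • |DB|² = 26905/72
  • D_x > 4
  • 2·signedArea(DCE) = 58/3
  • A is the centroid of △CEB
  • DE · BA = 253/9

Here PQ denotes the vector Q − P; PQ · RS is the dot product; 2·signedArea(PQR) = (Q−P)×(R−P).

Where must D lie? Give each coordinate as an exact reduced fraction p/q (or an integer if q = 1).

D = (59/12, -29/12)

1. D_x = 59/12  [2·signedArea(DCE) = 58/3 ∩ DE · BA = 253/9]
2. D_y = -29/12  [2·signedArea(DCE) = 58/3 ∩ DE · BA = 253/9]
   → D = (59/12, -29/12)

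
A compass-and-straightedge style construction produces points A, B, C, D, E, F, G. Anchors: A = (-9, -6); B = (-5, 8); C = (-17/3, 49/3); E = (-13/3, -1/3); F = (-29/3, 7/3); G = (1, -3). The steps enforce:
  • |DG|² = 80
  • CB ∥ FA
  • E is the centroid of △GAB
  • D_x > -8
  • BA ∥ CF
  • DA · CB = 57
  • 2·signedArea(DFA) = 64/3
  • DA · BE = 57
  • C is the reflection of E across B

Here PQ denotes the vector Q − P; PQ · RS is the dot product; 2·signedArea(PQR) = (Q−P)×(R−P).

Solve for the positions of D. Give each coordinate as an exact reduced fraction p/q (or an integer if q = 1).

1. D_x = -7  [DA · CB = 57 ∩ 2·signedArea(DFA) = 64/3]
2. D_y = 1  [DA · CB = 57 ∩ 2·signedArea(DFA) = 64/3]
   → D = (-7, 1)

D = (-7, 1)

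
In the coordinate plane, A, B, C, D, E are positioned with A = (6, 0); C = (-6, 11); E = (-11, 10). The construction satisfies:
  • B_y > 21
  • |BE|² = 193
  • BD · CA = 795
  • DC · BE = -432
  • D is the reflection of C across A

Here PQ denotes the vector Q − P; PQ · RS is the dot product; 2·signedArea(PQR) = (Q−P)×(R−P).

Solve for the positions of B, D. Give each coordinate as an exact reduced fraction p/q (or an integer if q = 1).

1. D_x = 18  [D is the reflection of C across A]
2. D_y = -11  [D is the reflection of C across A]
   → D = (18, -11)
3. B_x = -18  [line -12·x + 11·y + -458 = 0 ∩ |BE|² = 193]
4. B_y = 22  [line -12·x + 11·y + -458 = 0 ∩ |BE|² = 193]
   → B = (-18, 22)

B = (-18, 22)
D = (18, -11)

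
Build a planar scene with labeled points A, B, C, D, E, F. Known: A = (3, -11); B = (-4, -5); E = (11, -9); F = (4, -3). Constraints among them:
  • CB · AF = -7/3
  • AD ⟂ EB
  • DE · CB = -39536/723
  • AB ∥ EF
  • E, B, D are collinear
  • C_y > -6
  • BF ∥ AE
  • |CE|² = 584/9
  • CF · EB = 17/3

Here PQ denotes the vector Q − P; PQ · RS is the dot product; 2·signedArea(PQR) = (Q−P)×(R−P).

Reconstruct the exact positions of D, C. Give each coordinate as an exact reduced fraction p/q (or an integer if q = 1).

C = (11/3, -17/3)
D = (971/241, -1721/241)

1. D_x = 971/241  [E, B, D are collinear ∩ AD ⟂ EB]
2. D_y = -1721/241  [E, B, D are collinear ∩ AD ⟂ EB]
   → D = (971/241, -1721/241)
3. C_x = 11/3  [CB · AF = -7/3 ∩ CF · EB = 17/3]
4. C_y = -17/3  [CB · AF = -7/3 ∩ CF · EB = 17/3]
   → C = (11/3, -17/3)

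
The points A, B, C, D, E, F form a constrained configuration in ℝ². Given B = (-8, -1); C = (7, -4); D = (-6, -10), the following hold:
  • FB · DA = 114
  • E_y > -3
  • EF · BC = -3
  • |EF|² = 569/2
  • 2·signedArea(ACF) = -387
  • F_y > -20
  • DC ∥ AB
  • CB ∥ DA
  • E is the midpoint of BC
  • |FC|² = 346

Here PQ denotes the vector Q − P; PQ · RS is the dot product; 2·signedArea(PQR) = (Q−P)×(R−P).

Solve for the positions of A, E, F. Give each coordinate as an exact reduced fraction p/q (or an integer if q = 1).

1. A_x = -21  [DC ∥ AB ∩ CB ∥ DA]
2. A_y = -7  [DC ∥ AB ∩ CB ∥ DA]
   → A = (-21, -7)
3. E_x = -1/2  [E is the midpoint of BC]
4. E_y = -5/2  [E is the midpoint of BC]
   → E = (-1/2, -5/2)
5. F_x = -4  [FB · DA = 114 ∩ 2·signedArea(ACF) = -387]
6. F_y = -19  [FB · DA = 114 ∩ 2·signedArea(ACF) = -387]
   → F = (-4, -19)

A = (-21, -7)
E = (-1/2, -5/2)
F = (-4, -19)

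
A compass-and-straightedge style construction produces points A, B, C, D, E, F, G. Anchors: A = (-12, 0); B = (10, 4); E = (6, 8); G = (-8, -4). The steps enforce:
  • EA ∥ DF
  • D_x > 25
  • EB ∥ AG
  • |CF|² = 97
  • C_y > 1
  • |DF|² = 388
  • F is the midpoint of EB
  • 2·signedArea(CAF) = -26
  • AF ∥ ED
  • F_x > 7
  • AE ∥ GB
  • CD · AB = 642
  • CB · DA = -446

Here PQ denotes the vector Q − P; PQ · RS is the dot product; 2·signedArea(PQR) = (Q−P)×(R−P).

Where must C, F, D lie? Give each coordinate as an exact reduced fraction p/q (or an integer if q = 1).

1. F_x = 8  [F is the midpoint of EB]
2. F_y = 6  [F is the midpoint of EB]
   → F = (8, 6)
3. D_x = 26  [EA ∥ DF ∩ AF ∥ ED]
4. D_y = 14  [EA ∥ DF ∩ AF ∥ ED]
   → D = (26, 14)
5. C_x = -1  [CB · DA = -446 ∩ 2·signedArea(CAF) = -26]
6. C_y = 2  [CB · DA = -446 ∩ 2·signedArea(CAF) = -26]
   → C = (-1, 2)

C = (-1, 2)
D = (26, 14)
F = (8, 6)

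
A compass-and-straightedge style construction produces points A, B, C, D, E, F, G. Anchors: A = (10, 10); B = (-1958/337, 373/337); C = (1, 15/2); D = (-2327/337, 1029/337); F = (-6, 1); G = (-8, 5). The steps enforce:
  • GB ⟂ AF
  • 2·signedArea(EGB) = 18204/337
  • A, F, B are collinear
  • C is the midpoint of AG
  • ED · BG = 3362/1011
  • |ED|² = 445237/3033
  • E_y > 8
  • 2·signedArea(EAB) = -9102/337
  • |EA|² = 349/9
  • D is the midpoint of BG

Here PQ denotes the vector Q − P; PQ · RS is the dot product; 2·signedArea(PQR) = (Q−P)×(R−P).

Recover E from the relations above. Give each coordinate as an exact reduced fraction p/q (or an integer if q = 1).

1. E_x = 4  [2·signedArea(EGB) = 18204/337 ∩ ED · BG = 3362/1011]
2. E_y = 25/3  [2·signedArea(EGB) = 18204/337 ∩ ED · BG = 3362/1011]
   → E = (4, 25/3)

E = (4, 25/3)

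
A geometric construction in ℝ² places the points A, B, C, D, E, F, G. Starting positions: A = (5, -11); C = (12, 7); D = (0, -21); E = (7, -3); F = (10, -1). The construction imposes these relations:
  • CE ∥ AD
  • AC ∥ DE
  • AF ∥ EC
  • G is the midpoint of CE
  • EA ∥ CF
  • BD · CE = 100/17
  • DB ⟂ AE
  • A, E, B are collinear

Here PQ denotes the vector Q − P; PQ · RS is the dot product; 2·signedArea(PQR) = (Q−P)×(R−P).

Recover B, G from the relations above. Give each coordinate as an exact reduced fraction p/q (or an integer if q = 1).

B = (40/17, -367/17)
G = (19/2, 2)

1. B_x = 40/17  [A, E, B are collinear ∩ DB ⟂ AE]
2. B_y = -367/17  [A, E, B are collinear ∩ DB ⟂ AE]
   → B = (40/17, -367/17)
3. G_x = 19/2  [G is the midpoint of CE]
4. G_y = 2  [G is the midpoint of CE]
   → G = (19/2, 2)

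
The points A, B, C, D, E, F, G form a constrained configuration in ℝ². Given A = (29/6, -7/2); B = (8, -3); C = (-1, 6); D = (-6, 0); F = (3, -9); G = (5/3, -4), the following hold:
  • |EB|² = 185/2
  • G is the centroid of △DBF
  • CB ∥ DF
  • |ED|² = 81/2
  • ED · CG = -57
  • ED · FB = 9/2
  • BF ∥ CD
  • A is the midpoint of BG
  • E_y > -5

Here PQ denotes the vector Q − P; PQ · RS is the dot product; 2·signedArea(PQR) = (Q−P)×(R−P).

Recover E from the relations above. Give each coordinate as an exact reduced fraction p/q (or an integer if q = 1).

E = (-3/2, -9/2)

1. E_x = -3/2  [ED · CG = -57 ∩ ED · FB = 9/2]
2. E_y = -9/2  [ED · CG = -57 ∩ ED · FB = 9/2]
   → E = (-3/2, -9/2)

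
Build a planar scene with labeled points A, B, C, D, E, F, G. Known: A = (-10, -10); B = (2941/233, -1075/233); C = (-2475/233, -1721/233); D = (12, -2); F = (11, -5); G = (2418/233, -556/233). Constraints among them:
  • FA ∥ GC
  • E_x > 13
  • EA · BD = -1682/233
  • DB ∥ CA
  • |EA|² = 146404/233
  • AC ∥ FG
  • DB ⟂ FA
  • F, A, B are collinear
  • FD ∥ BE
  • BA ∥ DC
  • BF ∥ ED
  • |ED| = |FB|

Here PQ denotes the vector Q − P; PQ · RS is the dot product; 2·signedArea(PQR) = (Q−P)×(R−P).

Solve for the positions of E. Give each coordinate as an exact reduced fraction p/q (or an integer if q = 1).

1. E_x = 3174/233  [BF ∥ ED ∩ FD ∥ BE]
2. E_y = -376/233  [BF ∥ ED ∩ FD ∥ BE]
   → E = (3174/233, -376/233)

E = (3174/233, -376/233)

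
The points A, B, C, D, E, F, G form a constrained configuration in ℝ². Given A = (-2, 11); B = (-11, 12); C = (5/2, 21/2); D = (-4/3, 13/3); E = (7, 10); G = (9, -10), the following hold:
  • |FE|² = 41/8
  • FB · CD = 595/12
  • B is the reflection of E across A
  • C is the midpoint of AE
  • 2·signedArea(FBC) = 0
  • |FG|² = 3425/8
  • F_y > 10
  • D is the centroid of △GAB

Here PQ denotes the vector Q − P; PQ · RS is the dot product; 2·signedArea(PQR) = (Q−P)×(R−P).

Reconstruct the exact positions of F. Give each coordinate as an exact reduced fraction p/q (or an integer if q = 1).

1. F_x = 19/4  [2·signedArea(FBC) = 0 ∩ FB · CD = 595/12]
2. F_y = 41/4  [2·signedArea(FBC) = 0 ∩ FB · CD = 595/12]
   → F = (19/4, 41/4)

F = (19/4, 41/4)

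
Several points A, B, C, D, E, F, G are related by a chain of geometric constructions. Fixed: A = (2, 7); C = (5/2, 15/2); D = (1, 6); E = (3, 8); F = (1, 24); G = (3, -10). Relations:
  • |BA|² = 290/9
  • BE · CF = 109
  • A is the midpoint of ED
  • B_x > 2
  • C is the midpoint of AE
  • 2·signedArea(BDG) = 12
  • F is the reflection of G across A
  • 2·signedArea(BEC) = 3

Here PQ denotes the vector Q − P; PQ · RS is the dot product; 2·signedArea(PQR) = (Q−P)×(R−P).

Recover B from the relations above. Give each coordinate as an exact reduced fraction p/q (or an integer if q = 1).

1. B_x = 7/3  [2·signedArea(BDG) = 12 ∩ BE · CF = 109]
2. B_y = 4/3  [2·signedArea(BDG) = 12 ∩ BE · CF = 109]
   → B = (7/3, 4/3)

B = (7/3, 4/3)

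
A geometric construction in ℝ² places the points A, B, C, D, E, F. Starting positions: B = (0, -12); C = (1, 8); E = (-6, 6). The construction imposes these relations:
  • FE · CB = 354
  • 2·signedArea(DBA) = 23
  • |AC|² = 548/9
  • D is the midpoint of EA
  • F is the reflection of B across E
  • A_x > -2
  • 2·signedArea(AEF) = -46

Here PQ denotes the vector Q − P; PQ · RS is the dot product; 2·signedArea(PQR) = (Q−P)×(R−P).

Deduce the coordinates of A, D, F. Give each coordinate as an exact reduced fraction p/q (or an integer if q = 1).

1. F_x = -12  [F is the reflection of B across E]
2. F_y = 24  [F is the reflection of B across E]
   → F = (-12, 24)
3. A_x = -5/3  [line -18·x + -6·y + -26 = 0 ∩ |AC|² = 548/9]
4. A_y = 2/3  [line -18·x + -6·y + -26 = 0 ∩ |AC|² = 548/9]
   → A = (-5/3, 2/3)
5. D_x = -23/6  [D is the midpoint of EA]
6. D_y = 10/3  [D is the midpoint of EA]
   → D = (-23/6, 10/3)

A = (-5/3, 2/3)
D = (-23/6, 10/3)
F = (-12, 24)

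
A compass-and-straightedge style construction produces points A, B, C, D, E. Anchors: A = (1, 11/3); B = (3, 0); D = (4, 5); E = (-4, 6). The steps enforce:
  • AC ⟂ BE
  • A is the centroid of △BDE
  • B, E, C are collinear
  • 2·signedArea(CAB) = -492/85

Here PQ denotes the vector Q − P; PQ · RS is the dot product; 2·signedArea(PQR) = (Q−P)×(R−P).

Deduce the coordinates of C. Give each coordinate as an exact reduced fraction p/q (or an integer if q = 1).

C = (3/85, 216/85)

1. C_x = 3/85  [B, E, C are collinear ∩ AC ⟂ BE]
2. C_y = 216/85  [B, E, C are collinear ∩ AC ⟂ BE]
   → C = (3/85, 216/85)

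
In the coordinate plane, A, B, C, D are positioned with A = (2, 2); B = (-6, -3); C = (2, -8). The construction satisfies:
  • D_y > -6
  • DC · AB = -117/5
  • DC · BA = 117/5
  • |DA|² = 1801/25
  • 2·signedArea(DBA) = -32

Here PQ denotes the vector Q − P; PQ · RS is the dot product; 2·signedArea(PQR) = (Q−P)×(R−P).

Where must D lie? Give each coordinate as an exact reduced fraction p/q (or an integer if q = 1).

D = (-14/5, -5)

1. D_x = -14/5  [DC · BA = 117/5 ∩ 2·signedArea(DBA) = -32]
2. D_y = -5  [DC · BA = 117/5 ∩ 2·signedArea(DBA) = -32]
   → D = (-14/5, -5)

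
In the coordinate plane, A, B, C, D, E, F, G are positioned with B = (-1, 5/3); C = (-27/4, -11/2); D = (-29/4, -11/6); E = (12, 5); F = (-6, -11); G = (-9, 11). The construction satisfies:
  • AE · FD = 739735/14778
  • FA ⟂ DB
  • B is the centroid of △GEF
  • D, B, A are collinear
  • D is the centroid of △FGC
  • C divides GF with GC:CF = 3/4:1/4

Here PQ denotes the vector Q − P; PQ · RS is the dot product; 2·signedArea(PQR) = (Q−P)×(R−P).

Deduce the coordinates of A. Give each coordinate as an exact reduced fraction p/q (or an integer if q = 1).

1. A_x = -25138/2463  [D, B, A are collinear ∩ FA ⟂ DB]
2. A_y = -8593/2463  [D, B, A are collinear ∩ FA ⟂ DB]
   → A = (-25138/2463, -8593/2463)

A = (-25138/2463, -8593/2463)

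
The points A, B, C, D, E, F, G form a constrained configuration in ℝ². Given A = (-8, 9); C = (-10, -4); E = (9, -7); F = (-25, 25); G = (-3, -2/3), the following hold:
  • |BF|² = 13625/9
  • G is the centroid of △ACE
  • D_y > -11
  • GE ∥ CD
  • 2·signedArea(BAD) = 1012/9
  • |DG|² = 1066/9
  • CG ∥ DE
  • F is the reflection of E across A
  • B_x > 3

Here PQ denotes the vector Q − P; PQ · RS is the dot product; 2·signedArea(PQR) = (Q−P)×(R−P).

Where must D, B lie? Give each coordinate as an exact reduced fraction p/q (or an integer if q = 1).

B = (10/3, -5/3)
D = (2, -31/3)

1. D_x = 2  [CG ∥ DE ∩ GE ∥ CD]
2. D_y = -31/3  [CG ∥ DE ∩ GE ∥ CD]
   → D = (2, -31/3)
3. B_x = 10/3  [line 58/3·x + 10·y + -430/9 = 0 ∩ |BF|² = 13625/9]
4. B_y = -5/3  [line 58/3·x + 10·y + -430/9 = 0 ∩ |BF|² = 13625/9]
   → B = (10/3, -5/3)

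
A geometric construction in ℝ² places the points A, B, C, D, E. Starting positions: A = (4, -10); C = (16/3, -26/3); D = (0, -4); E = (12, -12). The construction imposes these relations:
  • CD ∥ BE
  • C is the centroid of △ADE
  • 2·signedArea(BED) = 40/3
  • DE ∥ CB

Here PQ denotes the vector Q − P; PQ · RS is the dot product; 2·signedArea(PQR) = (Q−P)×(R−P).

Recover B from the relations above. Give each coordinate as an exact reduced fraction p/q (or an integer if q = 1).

B = (52/3, -50/3)

1. B_x = 52/3  [CD ∥ BE ∩ DE ∥ CB]
2. B_y = -50/3  [CD ∥ BE ∩ DE ∥ CB]
   → B = (52/3, -50/3)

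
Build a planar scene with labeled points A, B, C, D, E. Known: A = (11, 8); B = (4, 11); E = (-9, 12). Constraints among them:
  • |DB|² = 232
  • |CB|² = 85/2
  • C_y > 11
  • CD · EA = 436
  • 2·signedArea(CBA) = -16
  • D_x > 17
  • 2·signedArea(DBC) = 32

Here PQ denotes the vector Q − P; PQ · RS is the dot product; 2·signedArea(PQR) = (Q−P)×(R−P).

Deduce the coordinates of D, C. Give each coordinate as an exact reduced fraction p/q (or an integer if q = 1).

C = (-5/2, 23/2)
D = (18, 5)

1. C_x = -5/2  [line 3·x + 7·y + -73 = 0 ∩ |CB|² = 85/2]
2. C_y = 23/2  [line 3·x + 7·y + -73 = 0 ∩ |CB|² = 85/2]
   → C = (-5/2, 23/2)
3. D_x = 18  [2·signedArea(DBC) = 32 ∩ CD · EA = 436]
4. D_y = 5  [2·signedArea(DBC) = 32 ∩ CD · EA = 436]
   → D = (18, 5)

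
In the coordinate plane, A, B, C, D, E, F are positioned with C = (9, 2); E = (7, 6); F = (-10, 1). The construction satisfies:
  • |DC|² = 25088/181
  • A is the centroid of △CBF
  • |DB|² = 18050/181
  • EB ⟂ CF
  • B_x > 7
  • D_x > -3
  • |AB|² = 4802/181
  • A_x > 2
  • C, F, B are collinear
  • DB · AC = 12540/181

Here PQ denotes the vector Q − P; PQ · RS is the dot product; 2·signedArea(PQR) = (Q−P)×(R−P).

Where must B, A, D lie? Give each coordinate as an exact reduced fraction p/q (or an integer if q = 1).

A = (375/181, 296/181)
B = (1306/181, 345/181)
D = (-499/181, 250/181)

1. B_x = 1306/181  [C, F, B are collinear ∩ EB ⟂ CF]
2. B_y = 345/181  [C, F, B are collinear ∩ EB ⟂ CF]
   → B = (1306/181, 345/181)
3. A_x = 375/181  [A is the centroid of △CBF]
4. A_y = 296/181  [A is the centroid of △CBF]
   → A = (375/181, 296/181)
5. D_x = -499/181  [line -1254/181·x + -66/181·y + -3366/181 = 0 ∩ |DB|² = 18050/181]
6. D_y = 250/181  [line -1254/181·x + -66/181·y + -3366/181 = 0 ∩ |DB|² = 18050/181]
   → D = (-499/181, 250/181)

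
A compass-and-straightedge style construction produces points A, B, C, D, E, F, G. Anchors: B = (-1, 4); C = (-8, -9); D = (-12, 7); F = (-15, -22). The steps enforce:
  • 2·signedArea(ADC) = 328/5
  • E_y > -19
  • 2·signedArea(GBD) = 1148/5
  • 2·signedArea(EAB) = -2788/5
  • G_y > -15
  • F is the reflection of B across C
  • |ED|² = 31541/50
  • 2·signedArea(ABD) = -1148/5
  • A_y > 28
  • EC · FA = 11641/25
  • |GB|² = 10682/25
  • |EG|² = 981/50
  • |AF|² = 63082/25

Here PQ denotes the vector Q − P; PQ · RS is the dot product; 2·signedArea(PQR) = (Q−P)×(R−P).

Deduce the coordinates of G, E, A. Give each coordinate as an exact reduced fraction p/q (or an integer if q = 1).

1. G_x = -54/5  [line -3·x + -11·y + -943/5 = 0 ∩ |GB|² = 10682/25]
2. G_y = -71/5  [line -3·x + -11·y + -943/5 = 0 ∩ |GB|² = 10682/25]
   → G = (-54/5, -71/5)
3. A_x = -66/5  [2·signedArea(ABD) = -1148/5 ∩ 2·signedArea(ADC) = 328/5]
4. A_y = 141/5  [2·signedArea(ABD) = -1148/5 ∩ 2·signedArea(ADC) = 328/5]
   → A = (-66/5, 141/5)
5. E_x = -129/10  [2·signedArea(EAB) = -2788/5 ∩ EC · FA = 11641/25]
6. E_y = -181/10  [2·signedArea(EAB) = -2788/5 ∩ EC · FA = 11641/25]
   → E = (-129/10, -181/10)

A = (-66/5, 141/5)
E = (-129/10, -181/10)
G = (-54/5, -71/5)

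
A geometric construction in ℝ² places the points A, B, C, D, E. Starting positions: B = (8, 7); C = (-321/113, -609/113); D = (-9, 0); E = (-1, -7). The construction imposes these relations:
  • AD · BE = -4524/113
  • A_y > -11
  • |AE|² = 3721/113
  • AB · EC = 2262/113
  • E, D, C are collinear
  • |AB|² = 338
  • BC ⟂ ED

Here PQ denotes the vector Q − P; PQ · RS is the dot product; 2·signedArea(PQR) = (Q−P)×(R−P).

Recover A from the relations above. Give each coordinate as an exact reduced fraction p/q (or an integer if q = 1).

A = (375/113, -1218/113)

1. A_x = 375/113  [AD · BE = -4524/113 ∩ AB · EC = 2262/113]
2. A_y = -1218/113  [AD · BE = -4524/113 ∩ AB · EC = 2262/113]
   → A = (375/113, -1218/113)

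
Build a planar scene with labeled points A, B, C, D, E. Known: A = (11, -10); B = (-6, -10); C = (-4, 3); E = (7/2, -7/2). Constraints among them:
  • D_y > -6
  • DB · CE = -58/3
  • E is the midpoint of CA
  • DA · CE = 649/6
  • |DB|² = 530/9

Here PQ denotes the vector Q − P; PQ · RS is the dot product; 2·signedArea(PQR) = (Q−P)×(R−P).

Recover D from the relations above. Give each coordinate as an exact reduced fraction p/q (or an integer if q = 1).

D = (1/3, -17/3)

1. D_x = 1/3  [line -15/2·x + 13/2·y + 118/3 = 0 ∩ |DB|² = 530/9]
2. D_y = -17/3  [line -15/2·x + 13/2·y + 118/3 = 0 ∩ |DB|² = 530/9]
   → D = (1/3, -17/3)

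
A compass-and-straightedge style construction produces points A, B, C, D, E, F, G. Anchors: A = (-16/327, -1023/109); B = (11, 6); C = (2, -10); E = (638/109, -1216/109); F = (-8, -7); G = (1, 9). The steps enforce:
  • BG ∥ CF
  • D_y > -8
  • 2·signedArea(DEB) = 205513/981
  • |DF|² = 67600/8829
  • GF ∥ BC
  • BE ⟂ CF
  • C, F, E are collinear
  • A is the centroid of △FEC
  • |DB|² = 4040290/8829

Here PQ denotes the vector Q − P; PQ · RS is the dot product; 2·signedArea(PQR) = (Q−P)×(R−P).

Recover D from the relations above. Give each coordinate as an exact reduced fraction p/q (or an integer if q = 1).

1. D_x = -5248/981  [line -1870/109·x + 561/109·y + -50677/981 = 0 ∩ |DF|² = 67600/8829]
2. D_y = -2549/327  [line -1870/109·x + 561/109·y + -50677/981 = 0 ∩ |DF|² = 67600/8829]
   → D = (-5248/981, -2549/327)

D = (-5248/981, -2549/327)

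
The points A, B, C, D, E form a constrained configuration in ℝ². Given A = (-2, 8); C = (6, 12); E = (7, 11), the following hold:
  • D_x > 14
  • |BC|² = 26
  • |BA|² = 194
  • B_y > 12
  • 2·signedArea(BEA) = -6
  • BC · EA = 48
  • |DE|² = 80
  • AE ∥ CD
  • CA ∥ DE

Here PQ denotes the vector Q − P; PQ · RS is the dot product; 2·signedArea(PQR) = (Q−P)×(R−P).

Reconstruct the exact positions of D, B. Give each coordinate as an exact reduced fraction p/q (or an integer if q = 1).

B = (11, 13)
D = (15, 15)

1. D_x = 15  [CA ∥ DE ∩ AE ∥ CD]
2. D_y = 15  [CA ∥ DE ∩ AE ∥ CD]
   → D = (15, 15)
3. B_x = 11  [2·signedArea(BEA) = -6 ∩ BC · EA = 48]
4. B_y = 13  [2·signedArea(BEA) = -6 ∩ BC · EA = 48]
   → B = (11, 13)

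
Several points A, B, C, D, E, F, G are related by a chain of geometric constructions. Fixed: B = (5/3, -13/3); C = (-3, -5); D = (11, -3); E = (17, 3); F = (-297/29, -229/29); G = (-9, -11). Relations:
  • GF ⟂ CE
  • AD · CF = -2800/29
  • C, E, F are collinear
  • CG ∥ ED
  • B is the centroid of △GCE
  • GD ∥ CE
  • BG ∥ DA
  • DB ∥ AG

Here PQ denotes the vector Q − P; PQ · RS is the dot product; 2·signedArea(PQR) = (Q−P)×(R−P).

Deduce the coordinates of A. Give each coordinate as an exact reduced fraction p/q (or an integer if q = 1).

A = (1/3, -29/3)

1. A_x = 1/3  [DB ∥ AG ∩ BG ∥ DA]
2. A_y = -29/3  [DB ∥ AG ∩ BG ∥ DA]
   → A = (1/3, -29/3)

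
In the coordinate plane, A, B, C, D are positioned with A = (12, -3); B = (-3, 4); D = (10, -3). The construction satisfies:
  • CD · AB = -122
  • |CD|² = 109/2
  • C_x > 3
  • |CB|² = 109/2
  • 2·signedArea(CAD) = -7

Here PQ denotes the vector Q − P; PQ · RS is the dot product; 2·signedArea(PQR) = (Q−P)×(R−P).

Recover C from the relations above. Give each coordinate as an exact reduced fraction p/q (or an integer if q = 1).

1. C_x = 7/2  [CD · AB = -122 ∩ 2·signedArea(CAD) = -7]
2. C_y = 1/2  [CD · AB = -122 ∩ 2·signedArea(CAD) = -7]
   → C = (7/2, 1/2)

C = (7/2, 1/2)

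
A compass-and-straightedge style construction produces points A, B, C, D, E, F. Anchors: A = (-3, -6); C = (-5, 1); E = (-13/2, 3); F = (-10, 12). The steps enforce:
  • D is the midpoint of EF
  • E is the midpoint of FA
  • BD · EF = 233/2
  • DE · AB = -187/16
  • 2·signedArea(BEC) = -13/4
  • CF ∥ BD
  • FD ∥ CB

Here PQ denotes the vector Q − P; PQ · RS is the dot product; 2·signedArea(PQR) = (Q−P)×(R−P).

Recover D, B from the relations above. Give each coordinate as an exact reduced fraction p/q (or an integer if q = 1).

1. D_x = -33/4  [D is the midpoint of EF]
2. D_y = 15/2  [D is the midpoint of EF]
   → D = (-33/4, 15/2)
3. B_x = -13/4  [CF ∥ BD ∩ FD ∥ CB]
4. B_y = -7/2  [CF ∥ BD ∩ FD ∥ CB]
   → B = (-13/4, -7/2)

B = (-13/4, -7/2)
D = (-33/4, 15/2)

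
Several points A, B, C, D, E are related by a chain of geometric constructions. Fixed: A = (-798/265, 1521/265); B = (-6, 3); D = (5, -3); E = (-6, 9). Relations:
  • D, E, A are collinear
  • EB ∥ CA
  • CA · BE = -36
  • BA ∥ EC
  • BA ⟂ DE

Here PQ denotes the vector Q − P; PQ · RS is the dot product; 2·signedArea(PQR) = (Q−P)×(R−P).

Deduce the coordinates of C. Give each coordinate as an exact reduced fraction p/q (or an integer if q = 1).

1. C_x = -798/265  [EB ∥ CA ∩ BA ∥ EC]
2. C_y = 3111/265  [EB ∥ CA ∩ BA ∥ EC]
   → C = (-798/265, 3111/265)

C = (-798/265, 3111/265)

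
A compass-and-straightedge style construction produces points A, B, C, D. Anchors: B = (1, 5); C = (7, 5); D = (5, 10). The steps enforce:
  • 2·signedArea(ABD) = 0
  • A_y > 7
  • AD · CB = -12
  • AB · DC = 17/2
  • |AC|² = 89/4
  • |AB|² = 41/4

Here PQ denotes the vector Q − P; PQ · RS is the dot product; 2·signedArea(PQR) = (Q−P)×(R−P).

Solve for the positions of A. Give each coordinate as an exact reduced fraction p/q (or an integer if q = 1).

A = (3, 15/2)

1. A_x = 3  [2·signedArea(ABD) = 0 ∩ AD · CB = -12]
2. A_y = 15/2  [2·signedArea(ABD) = 0 ∩ AD · CB = -12]
   → A = (3, 15/2)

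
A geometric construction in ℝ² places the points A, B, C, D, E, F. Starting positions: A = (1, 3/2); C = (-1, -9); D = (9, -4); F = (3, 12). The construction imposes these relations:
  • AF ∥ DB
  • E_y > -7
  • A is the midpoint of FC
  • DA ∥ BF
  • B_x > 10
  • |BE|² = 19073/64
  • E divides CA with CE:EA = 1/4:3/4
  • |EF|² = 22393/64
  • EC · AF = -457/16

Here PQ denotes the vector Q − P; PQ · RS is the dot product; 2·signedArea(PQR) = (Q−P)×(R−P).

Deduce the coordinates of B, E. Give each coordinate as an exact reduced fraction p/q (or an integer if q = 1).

1. B_x = 11  [DA ∥ BF ∩ AF ∥ DB]
2. B_y = 13/2  [DA ∥ BF ∩ AF ∥ DB]
   → B = (11, 13/2)
3. E_x = -1/2  [E divides CA with CE:EA = 1/4:3/4]
4. E_y = -51/8  [E divides CA with CE:EA = 1/4:3/4]
   → E = (-1/2, -51/8)

B = (11, 13/2)
E = (-1/2, -51/8)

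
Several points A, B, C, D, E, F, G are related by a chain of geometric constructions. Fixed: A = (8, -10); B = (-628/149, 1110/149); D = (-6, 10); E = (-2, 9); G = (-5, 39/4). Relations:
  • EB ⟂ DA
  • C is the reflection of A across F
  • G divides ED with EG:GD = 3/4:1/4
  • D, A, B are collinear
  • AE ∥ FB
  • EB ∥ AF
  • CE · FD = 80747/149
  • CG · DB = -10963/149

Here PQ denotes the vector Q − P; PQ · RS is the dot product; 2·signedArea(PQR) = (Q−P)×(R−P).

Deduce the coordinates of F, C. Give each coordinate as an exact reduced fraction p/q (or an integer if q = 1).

C = (532/149, -1952/149)
F = (862/149, -1721/149)

1. F_x = 862/149  [AE ∥ FB ∩ EB ∥ AF]
2. F_y = -1721/149  [AE ∥ FB ∩ EB ∥ AF]
   → F = (862/149, -1721/149)
3. C_x = 532/149  [C is the reflection of A across F]
4. C_y = -1952/149  [C is the reflection of A across F]
   → C = (532/149, -1952/149)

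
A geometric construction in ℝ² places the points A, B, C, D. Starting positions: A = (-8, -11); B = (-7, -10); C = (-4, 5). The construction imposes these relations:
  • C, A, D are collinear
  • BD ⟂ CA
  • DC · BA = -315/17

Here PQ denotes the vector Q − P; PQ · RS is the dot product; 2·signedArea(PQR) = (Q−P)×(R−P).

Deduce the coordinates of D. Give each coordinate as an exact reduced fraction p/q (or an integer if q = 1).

1. D_x = -131/17  [C, A, D are collinear ∩ BD ⟂ CA]
2. D_y = -167/17  [C, A, D are collinear ∩ BD ⟂ CA]
   → D = (-131/17, -167/17)

D = (-131/17, -167/17)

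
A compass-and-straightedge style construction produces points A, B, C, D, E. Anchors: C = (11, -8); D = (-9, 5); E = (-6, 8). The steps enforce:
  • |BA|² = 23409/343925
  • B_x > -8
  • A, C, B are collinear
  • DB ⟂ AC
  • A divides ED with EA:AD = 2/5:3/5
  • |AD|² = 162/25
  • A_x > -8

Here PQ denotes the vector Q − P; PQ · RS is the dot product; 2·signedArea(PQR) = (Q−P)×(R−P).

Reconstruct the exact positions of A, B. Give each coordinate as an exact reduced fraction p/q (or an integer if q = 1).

1. A_x = -36/5  [A divides ED with EA:AD = 2/5:3/5]
2. A_y = 34/5  [A divides ED with EA:AD = 2/5:3/5]
   → A = (-36/5, 34/5)
3. B_x = -101835/13757  [A, C, B are collinear ∩ DB ⟂ AC]
4. B_y = 95812/13757  [A, C, B are collinear ∩ DB ⟂ AC]
   → B = (-101835/13757, 95812/13757)

A = (-36/5, 34/5)
B = (-101835/13757, 95812/13757)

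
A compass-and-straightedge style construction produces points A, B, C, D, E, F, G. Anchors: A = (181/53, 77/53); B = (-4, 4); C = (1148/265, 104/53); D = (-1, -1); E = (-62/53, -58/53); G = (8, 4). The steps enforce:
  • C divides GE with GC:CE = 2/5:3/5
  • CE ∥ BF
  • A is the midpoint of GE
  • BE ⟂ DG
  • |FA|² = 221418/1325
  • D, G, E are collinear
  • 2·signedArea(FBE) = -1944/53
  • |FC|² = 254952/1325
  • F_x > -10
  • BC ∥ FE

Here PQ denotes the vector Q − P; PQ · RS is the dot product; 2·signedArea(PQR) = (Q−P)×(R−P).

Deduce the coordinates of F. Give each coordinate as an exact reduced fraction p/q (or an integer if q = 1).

1. F_x = -2518/265  [BC ∥ FE ∩ CE ∥ BF]
2. F_y = 50/53  [BC ∥ FE ∩ CE ∥ BF]
   → F = (-2518/265, 50/53)

F = (-2518/265, 50/53)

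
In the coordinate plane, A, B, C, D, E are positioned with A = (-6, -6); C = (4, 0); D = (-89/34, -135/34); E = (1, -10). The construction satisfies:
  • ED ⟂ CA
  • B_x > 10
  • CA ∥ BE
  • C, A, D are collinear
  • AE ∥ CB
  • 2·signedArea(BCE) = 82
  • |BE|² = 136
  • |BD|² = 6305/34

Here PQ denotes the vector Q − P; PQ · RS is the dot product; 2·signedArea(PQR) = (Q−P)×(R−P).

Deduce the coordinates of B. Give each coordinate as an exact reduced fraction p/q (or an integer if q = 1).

B = (11, -4)

1. B_x = 11  [CA ∥ BE ∩ AE ∥ CB]
2. B_y = -4  [CA ∥ BE ∩ AE ∥ CB]
   → B = (11, -4)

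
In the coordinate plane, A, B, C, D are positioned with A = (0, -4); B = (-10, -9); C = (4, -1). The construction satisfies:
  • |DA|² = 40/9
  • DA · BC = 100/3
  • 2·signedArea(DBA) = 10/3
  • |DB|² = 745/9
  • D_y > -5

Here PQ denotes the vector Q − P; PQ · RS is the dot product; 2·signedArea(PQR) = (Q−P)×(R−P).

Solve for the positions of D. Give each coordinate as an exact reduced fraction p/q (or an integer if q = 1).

1. D_x = -2  [2·signedArea(DBA) = 10/3 ∩ DA · BC = 100/3]
2. D_y = -14/3  [2·signedArea(DBA) = 10/3 ∩ DA · BC = 100/3]
   → D = (-2, -14/3)

D = (-2, -14/3)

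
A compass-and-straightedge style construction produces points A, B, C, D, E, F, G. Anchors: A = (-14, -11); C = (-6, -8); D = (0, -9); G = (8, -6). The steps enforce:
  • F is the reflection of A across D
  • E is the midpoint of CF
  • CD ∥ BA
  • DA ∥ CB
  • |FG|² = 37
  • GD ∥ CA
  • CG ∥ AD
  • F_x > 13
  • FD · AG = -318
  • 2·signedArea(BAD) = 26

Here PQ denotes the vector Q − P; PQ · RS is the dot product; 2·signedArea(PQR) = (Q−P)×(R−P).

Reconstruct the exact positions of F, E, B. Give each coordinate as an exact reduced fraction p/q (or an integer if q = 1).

1. F_x = 14  [F is the reflection of A across D]
2. F_y = -7  [F is the reflection of A across D]
   → F = (14, -7)
3. E_x = 4  [E is the midpoint of CF]
4. E_y = -15/2  [E is the midpoint of CF]
   → E = (4, -15/2)
5. B_x = -20  [CD ∥ BA ∩ DA ∥ CB]
6. B_y = -10  [CD ∥ BA ∩ DA ∥ CB]
   → B = (-20, -10)

B = (-20, -10)
E = (4, -15/2)
F = (14, -7)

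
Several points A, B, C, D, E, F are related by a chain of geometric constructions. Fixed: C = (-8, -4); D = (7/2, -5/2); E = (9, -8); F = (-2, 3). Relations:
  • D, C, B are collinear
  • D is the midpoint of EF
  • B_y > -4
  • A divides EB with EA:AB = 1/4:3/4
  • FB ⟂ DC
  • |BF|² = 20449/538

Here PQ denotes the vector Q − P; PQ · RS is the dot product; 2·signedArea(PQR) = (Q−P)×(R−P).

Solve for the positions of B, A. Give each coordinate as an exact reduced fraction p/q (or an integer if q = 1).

A = (13879/2152, -14587/2152)
B = (-647/538, -1675/538)

1. B_x = -647/538  [D, C, B are collinear ∩ FB ⟂ DC]
2. B_y = -1675/538  [D, C, B are collinear ∩ FB ⟂ DC]
   → B = (-647/538, -1675/538)
3. A_x = 13879/2152  [A divides EB with EA:AB = 1/4:3/4]
4. A_y = -14587/2152  [A divides EB with EA:AB = 1/4:3/4]
   → A = (13879/2152, -14587/2152)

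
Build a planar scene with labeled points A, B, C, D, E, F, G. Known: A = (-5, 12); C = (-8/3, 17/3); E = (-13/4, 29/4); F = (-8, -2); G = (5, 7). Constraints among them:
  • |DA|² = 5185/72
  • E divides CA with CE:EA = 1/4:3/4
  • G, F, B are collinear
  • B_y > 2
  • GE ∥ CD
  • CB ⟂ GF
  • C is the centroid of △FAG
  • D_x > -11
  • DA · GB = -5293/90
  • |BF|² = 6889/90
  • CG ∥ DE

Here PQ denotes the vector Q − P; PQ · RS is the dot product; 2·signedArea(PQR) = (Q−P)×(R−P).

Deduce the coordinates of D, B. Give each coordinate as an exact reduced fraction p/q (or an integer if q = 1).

1. D_x = -131/12  [CG ∥ DE ∩ GE ∥ CD]
2. D_y = 71/12  [CG ∥ DE ∩ GE ∥ CD]
   → D = (-131/12, 71/12)
3. B_x = -121/150  [G, F, B are collinear ∩ CB ⟂ GF]
4. B_y = 149/50  [G, F, B are collinear ∩ CB ⟂ GF]
   → B = (-121/150, 149/50)

B = (-121/150, 149/50)
D = (-131/12, 71/12)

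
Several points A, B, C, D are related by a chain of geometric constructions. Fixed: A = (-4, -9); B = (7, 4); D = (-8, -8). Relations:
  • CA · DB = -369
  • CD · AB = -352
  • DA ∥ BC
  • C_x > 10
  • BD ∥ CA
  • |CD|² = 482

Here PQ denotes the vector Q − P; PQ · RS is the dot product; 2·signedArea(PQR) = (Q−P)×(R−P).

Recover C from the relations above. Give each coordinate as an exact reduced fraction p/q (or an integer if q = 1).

1. C_x = 11  [BD ∥ CA ∩ DA ∥ BC]
2. C_y = 3  [BD ∥ CA ∩ DA ∥ BC]
   → C = (11, 3)

C = (11, 3)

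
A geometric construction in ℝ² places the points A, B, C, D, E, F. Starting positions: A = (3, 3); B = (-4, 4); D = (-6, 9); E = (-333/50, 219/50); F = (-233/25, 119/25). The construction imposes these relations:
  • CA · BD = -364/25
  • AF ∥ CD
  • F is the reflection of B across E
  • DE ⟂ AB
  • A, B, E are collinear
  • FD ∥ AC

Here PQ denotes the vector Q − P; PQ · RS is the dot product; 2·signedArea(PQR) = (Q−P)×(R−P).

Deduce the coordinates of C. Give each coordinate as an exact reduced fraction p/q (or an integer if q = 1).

1. C_x = 158/25  [AF ∥ CD ∩ FD ∥ AC]
2. C_y = 181/25  [AF ∥ CD ∩ FD ∥ AC]
   → C = (158/25, 181/25)

C = (158/25, 181/25)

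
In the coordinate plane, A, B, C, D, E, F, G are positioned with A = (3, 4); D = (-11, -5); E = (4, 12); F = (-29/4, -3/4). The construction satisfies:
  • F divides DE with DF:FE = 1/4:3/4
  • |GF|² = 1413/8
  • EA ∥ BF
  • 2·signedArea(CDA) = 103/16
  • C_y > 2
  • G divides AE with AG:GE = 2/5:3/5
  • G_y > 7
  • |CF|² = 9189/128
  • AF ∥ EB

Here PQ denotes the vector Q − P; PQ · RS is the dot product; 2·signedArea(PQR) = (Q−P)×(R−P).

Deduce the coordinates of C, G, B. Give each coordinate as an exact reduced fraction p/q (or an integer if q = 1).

B = (-25/4, 29/4)
C = (7/16, 45/16)
G = (17/5, 36/5)

1. C_x = 7/16  [line -9·x + 14·y + -567/16 = 0 ∩ |CF|² = 9189/128]
2. C_y = 45/16  [line -9·x + 14·y + -567/16 = 0 ∩ |CF|² = 9189/128]
   → C = (7/16, 45/16)
3. G_x = 17/5  [G divides AE with AG:GE = 2/5:3/5]
4. G_y = 36/5  [G divides AE with AG:GE = 2/5:3/5]
   → G = (17/5, 36/5)
5. B_x = -25/4  [EA ∥ BF ∩ AF ∥ EB]
6. B_y = 29/4  [EA ∥ BF ∩ AF ∥ EB]
   → B = (-25/4, 29/4)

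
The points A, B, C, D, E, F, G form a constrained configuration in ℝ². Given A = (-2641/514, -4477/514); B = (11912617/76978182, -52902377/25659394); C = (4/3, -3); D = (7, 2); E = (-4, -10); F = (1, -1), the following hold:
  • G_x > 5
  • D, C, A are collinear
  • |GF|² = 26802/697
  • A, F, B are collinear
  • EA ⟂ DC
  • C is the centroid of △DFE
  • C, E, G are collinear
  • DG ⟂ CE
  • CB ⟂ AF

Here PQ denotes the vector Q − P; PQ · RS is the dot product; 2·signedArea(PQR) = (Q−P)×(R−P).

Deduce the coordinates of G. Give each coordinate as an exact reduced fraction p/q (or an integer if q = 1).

G = (4060/697, 2018/697)

1. G_x = 4060/697  [C, E, G are collinear ∩ DG ⟂ CE]
2. G_y = 2018/697  [C, E, G are collinear ∩ DG ⟂ CE]
   → G = (4060/697, 2018/697)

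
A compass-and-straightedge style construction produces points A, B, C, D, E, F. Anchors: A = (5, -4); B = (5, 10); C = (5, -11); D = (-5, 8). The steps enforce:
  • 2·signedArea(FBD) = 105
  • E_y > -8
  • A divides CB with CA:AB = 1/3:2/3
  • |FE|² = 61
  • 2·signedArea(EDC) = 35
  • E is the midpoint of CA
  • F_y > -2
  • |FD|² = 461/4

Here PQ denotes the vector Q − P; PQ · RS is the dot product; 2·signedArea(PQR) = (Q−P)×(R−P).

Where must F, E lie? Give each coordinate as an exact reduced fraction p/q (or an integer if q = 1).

1. F_x = 0  [line 2·x + -10·y + -15 = 0 ∩ |FD|² = 461/4]
2. F_y = -3/2  [line 2·x + -10·y + -15 = 0 ∩ |FD|² = 461/4]
   → F = (0, -3/2)
3. E_x = 5  [E is the midpoint of CA]
4. E_y = -15/2  [E is the midpoint of CA]
   → E = (5, -15/2)

E = (5, -15/2)
F = (0, -3/2)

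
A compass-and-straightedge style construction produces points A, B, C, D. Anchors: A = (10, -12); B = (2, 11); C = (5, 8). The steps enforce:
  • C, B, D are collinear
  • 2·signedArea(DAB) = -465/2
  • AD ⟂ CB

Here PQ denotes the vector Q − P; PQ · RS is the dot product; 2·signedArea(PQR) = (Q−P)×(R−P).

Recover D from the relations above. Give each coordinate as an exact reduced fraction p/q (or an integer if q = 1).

1. D_x = 35/2  [C, B, D are collinear ∩ AD ⟂ CB]
2. D_y = -9/2  [C, B, D are collinear ∩ AD ⟂ CB]
   → D = (35/2, -9/2)

D = (35/2, -9/2)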